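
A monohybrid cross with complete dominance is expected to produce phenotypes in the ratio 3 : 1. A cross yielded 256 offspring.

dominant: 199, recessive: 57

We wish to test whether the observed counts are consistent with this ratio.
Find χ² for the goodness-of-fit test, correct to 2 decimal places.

1.02

Ratio total = 4. Expected counts: 256×3/4 = 192, 256×1/4 = 64.
dominant: (199 − 192)²/192 = 49/192 = 0.255
recessive: (57 − 64)²/64 = 49/64 = 0.766
Sum = 1.02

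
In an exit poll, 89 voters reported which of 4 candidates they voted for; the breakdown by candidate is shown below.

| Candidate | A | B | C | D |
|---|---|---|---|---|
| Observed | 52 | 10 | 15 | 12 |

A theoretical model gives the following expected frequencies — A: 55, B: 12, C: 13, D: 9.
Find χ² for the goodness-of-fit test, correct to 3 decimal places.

1.805

χ² = (52−55)²/55 + (10−12)²/12 + (15−13)²/13 + (12−9)²/9
   = 0.1636 + 0.3333 + 0.3077 + 1.0000
Sum = 1.805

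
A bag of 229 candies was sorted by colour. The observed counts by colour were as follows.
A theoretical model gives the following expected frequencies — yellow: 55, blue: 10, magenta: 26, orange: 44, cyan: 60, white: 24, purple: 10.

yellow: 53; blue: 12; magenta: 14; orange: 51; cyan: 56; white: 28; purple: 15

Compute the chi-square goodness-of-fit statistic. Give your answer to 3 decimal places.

cat          O        E   (O−E)²/E
yellow      53       55     0.0727
blue        12       10     0.4000
magenta     14       26     5.5385
orange      51       44     1.1136
cyan        56       60     0.2667
white       28       24     0.6667
purple      15       10     2.5000
Sum = 10.558

10.558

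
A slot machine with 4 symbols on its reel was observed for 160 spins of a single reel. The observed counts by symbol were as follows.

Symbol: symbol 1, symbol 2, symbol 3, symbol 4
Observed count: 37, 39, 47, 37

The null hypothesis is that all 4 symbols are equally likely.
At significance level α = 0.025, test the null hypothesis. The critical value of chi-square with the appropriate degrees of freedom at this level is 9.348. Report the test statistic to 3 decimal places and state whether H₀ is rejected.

1.700; do not reject

Expected count for each of the 4 categories: 160/4 = 40.
cat           O        E   (O−E)²/E
symbol 1     37       40     0.2250
symbol 2     39       40     0.0250
symbol 3     47       40     1.2250
symbol 4     37       40     0.2250
Sum = 1.700
df = 3. Since 1.700 < 9.348, we do not reject H₀.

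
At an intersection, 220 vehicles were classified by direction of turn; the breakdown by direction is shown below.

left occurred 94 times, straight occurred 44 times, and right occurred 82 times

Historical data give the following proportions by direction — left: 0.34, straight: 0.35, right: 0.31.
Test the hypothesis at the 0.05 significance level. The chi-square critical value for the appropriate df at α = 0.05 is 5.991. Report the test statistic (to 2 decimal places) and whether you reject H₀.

Expected counts E_i = n·p_i: 220×0.34 = 74.8, 220×0.35 = 77, 220×0.31 = 68.2.
cat           O        E   (O−E)²/E
left         94     74.8      4.928
straight     44       77     14.143
right        82     68.2      2.792
Sum = 21.86
df = 2. Since 21.86 > 5.991, we reject H₀.

21.86; reject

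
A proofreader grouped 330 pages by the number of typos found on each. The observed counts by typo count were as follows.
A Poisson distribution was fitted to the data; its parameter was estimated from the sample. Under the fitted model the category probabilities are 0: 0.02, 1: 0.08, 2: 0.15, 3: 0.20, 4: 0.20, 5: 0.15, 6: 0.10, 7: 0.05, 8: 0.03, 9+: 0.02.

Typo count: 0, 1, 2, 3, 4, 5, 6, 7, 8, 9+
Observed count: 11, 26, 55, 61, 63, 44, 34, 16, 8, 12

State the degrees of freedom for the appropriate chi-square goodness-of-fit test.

There are k = 10 categories and 1 parameter estimated from the data, so df = 10 − 1 − 1 = 8.

8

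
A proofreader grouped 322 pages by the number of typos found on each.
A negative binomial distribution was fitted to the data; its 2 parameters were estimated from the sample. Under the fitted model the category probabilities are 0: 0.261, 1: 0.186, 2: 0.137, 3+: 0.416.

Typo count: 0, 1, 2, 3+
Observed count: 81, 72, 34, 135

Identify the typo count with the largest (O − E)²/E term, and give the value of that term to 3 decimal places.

1, 2.448

Expected counts E_i = n·p_i: 322×0.261 = 84.042, 322×0.186 = 59.892, 322×0.137 = 44.114, 322×0.416 = 133.952.
0: (81 − 84.042)²/84.042 = 9.253764/84.042 = 0.1101
1: (72 − 59.892)²/59.892 = 146.603664/59.892 = 2.4478
2: (34 − 44.114)²/44.114 = 102.292996/44.114 = 2.3188
3+: (135 − 133.952)²/133.952 = 1.098304/133.952 = 0.0082
The largest term is for 1: 2.448.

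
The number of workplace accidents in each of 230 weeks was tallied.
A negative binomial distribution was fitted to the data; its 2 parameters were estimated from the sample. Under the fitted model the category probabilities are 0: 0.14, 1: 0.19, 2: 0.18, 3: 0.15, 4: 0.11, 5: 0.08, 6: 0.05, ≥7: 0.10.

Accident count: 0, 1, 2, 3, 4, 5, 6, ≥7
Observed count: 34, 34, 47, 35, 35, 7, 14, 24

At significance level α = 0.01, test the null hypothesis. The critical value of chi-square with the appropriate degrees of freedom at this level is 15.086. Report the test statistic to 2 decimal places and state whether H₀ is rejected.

14.39; do not reject

Expected counts E_i = n·p_i: 230×0.14 = 32.2, 230×0.19 = 43.7, 230×0.18 = 41.4, 230×0.15 = 34.5, 230×0.11 = 25.3, 230×0.08 = 18.4, 230×0.05 = 11.5, 230×0.10 = 23.
cat         O        E   (O−E)²/E
0          34     32.2      0.101
1          34     43.7      2.153
2          47     41.4      0.757
3          35     34.5      0.007
4          35     25.3      3.719
5           7     18.4      7.063
6          14     11.5      0.543
≥7         24       23      0.043
Sum = 14.39
df = 5. Since 14.39 < 15.086, we do not reject H₀.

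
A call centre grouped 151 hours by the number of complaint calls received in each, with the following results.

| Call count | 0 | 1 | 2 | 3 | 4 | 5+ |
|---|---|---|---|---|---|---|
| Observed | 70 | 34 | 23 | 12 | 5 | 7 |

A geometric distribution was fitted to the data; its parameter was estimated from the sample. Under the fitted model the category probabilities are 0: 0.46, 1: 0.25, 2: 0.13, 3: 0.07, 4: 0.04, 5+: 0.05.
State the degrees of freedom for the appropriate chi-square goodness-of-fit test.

There are k = 6 categories and 1 parameter estimated from the data, so df = 6 − 1 − 1 = 4.

4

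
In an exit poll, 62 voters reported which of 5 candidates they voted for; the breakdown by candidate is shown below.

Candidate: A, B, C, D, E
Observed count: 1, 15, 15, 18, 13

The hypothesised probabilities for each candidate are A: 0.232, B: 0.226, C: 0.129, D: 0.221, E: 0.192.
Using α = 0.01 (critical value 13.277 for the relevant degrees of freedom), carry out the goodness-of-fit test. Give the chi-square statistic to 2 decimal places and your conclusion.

Expected counts E_i = n·p_i: 62×0.232 = 14.384, 62×0.226 = 14.012, 62×0.129 = 7.998, 62×0.221 = 13.702, 62×0.192 = 11.904.
χ² = (1−14.384)²/14.384 + (15−14.012)²/14.012 + (15−7.998)²/7.998 + (18−13.702)²/13.702 + (13−11.904)²/11.904
   = 12.454 + 0.070 + 6.130 + 1.348 + 0.101
Sum = 20.10
df = 4. Since 20.10 > 13.277, we reject H₀.

20.10; reject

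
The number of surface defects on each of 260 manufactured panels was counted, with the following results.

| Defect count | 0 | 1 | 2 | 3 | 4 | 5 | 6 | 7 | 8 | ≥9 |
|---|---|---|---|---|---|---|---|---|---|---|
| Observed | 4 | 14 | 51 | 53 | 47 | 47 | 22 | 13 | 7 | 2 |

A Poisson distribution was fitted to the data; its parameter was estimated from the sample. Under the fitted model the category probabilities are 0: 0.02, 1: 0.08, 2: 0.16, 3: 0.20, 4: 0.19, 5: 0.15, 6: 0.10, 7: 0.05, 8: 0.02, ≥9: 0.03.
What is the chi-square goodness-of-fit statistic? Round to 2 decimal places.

11.95

Expected counts E_i = n·p_i: 260×0.02 = 5.2, 260×0.08 = 20.8, 260×0.16 = 41.6, 260×0.20 = 52, 260×0.19 = 49.4, 260×0.15 = 39, 260×0.10 = 26, 260×0.05 = 13, 260×0.02 = 5.2, 260×0.03 = 7.8.
cat         O        E   (O−E)²/E
0           4      5.2      0.277
1          14     20.8      2.223
2          51     41.6      2.124
3          53       52      0.019
4          47     49.4      0.117
5          47       39      1.641
6          22       26      0.615
7          13       13      0.000
8           7      5.2      0.623
≥9          2      7.8      4.313
Sum = 11.95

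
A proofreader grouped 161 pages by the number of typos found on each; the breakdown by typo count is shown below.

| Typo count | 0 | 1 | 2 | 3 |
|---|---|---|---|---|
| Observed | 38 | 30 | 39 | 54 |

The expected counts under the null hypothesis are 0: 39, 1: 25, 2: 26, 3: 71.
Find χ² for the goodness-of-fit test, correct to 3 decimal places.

11.596

0: (38 − 39)²/39 = 1/39 = 0.0256
1: (30 − 25)²/25 = 25/25 = 1.0000
2: (39 − 26)²/26 = 169/26 = 6.5000
3: (54 − 71)²/71 = 289/71 = 4.0704
Sum = 11.596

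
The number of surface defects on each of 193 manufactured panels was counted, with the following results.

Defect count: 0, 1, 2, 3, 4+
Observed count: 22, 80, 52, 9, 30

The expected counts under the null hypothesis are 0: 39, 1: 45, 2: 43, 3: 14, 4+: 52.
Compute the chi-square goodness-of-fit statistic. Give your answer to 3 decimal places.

0: (22 − 39)²/39 = 289/39 = 7.4103
1: (80 − 45)²/45 = 1225/45 = 27.2222
2: (52 − 43)²/43 = 81/43 = 1.8837
3: (9 − 14)²/14 = 25/14 = 1.7857
4+: (30 − 52)²/52 = 484/52 = 9.3077
Sum = 47.610

47.610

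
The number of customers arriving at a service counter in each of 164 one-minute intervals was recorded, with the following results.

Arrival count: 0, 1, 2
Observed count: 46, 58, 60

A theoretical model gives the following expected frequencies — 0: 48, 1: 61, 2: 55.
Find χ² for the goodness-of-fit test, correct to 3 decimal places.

0: (46 − 48)²/48 = 4/48 = 0.0833
1: (58 − 61)²/61 = 9/61 = 0.1475
2: (60 − 55)²/55 = 25/55 = 0.4545
Sum = 0.685

0.685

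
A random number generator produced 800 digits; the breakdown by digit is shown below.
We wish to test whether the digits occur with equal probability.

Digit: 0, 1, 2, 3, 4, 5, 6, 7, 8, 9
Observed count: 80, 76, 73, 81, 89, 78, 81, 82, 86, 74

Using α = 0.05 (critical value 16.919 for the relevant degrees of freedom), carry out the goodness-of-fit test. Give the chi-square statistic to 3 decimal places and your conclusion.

Expected count for each of the 10 categories: 800/10 = 80.
cat         O        E   (O−E)²/E
0          80       80     0.0000
1          76       80     0.2000
2          73       80     0.6125
3          81       80     0.0125
4          89       80     1.0125
5          78       80     0.0500
6          81       80     0.0125
7          82       80     0.0500
8          86       80     0.4500
9          74       80     0.4500
Sum = 2.850
df = 9. Since 2.850 < 16.919, we do not reject H₀.

2.850; do not reject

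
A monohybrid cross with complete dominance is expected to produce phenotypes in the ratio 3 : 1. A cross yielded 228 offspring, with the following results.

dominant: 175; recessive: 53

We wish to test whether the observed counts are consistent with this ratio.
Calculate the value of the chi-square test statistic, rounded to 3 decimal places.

0.374

Ratio total = 4. Expected counts: 228×3/4 = 171, 228×1/4 = 57.
dominant: (175 − 171)²/171 = 16/171 = 0.0936
recessive: (53 − 57)²/57 = 16/57 = 0.2807
Sum = 0.374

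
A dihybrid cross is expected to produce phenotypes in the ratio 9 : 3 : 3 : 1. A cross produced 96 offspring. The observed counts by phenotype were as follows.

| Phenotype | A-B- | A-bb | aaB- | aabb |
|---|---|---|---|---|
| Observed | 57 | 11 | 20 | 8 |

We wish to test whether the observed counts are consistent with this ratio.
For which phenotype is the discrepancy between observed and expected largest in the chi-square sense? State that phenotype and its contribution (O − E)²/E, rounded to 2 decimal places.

A-bb, 2.72

Ratio total = 16. Expected counts: 96×9/16 = 54, 96×3/16 = 18, 96×3/16 = 18, 96×1/16 = 6.
cat         O        E   (O−E)²/E
A-B-       57       54      0.167
A-bb       11       18      2.722
aaB-       20       18      0.222
aabb        8        6      0.667
The largest term is for A-bb: 2.72.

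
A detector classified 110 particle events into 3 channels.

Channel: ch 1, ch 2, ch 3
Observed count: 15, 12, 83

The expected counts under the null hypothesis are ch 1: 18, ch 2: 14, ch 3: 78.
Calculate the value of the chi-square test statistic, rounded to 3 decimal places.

1.106

cat         O        E   (O−E)²/E
ch 1       15       18     0.5000
ch 2       12       14     0.2857
ch 3       83       78     0.3205
Sum = 1.106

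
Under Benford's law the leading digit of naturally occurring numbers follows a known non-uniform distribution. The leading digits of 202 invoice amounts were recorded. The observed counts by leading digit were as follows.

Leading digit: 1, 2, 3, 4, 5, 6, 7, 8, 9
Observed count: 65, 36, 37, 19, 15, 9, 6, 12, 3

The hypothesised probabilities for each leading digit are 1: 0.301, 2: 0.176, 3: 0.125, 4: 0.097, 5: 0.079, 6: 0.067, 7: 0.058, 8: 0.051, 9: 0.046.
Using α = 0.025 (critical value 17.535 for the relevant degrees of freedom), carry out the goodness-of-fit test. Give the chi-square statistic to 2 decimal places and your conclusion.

Expected counts E_i = n·p_i: 202×0.301 = 60.802, 202×0.176 = 35.552, 202×0.125 = 25.25, 202×0.097 = 19.594, 202×0.079 = 15.958, 202×0.067 = 13.534, 202×0.058 = 11.716, 202×0.051 = 10.302, 202×0.046 = 9.292.
χ² = (65−60.802)²/60.802 + (36−35.552)²/35.552 + (37−25.25)²/25.25 + (19−19.594)²/19.594 + (15−15.958)²/15.958 + (9−13.534)²/13.534 + (6−11.716)²/11.716 + (12−10.302)²/10.302 + (3−9.292)²/9.292
   = 0.290 + 0.006 + 5.468 + 0.018 + 0.058 + 1.519 + 2.789 + 0.280 + 4.261
Sum = 14.69
df = 8. Since 14.69 < 17.535, we do not reject H₀.

14.69; do not reject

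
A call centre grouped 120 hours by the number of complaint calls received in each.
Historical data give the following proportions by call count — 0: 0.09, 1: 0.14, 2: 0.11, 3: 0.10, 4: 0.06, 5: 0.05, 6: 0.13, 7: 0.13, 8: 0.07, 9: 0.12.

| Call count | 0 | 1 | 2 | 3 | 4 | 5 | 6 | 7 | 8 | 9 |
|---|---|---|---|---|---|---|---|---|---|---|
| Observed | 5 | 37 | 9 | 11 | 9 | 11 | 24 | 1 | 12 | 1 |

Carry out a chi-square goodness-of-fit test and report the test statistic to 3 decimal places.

Expected counts E_i = n·p_i: 120×0.09 = 10.8, 120×0.14 = 16.8, 120×0.11 = 13.2, 120×0.10 = 12, 120×0.06 = 7.2, 120×0.05 = 6, 120×0.13 = 15.6, 120×0.13 = 15.6, 120×0.07 = 8.4, 120×0.12 = 14.4.
χ² = (5−10.8)²/10.8 + (37−16.8)²/16.8 + (9−13.2)²/13.2 + (11−12)²/12 + (9−7.2)²/7.2 + (11−6)²/6 + (24−15.6)²/15.6 + (1−15.6)²/15.6 + (12−8.4)²/8.4 + (1−14.4)²/14.4
   = 3.1148 + 24.2881 + 1.3364 + 0.0833 + 0.4500 + 4.1667 + 4.5231 + 13.6641 + 1.5429 + 12.4694
Sum = 65.639

65.639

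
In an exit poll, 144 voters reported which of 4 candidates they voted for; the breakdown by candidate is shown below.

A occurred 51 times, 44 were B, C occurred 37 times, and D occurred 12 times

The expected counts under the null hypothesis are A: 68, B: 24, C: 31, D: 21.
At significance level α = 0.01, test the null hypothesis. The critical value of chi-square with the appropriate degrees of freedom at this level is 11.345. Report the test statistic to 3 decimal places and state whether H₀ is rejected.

χ² = (51−68)²/68 + (44−24)²/24 + (37−31)²/31 + (12−21)²/21
   = 4.2500 + 16.6667 + 1.1613 + 3.8571
Sum = 25.935
df = 3. Since 25.935 > 11.345, we reject H₀.

25.935; reject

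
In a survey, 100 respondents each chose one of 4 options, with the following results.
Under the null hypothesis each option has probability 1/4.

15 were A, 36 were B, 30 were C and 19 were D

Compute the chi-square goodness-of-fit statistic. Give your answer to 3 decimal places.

Under H₀ each category has probability 1/4, so each expected count is 100/4 = 25.
cat         O        E   (O−E)²/E
A          15       25     4.0000
B          36       25     4.8400
C          30       25     1.0000
D          19       25     1.4400
Sum = 11.280

11.280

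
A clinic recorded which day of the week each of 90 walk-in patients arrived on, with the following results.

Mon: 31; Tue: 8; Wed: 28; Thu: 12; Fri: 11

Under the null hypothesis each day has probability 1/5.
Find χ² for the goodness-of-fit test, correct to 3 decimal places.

25.222

Expected count for each of the 5 categories: 90/5 = 18.
χ² = (31−18)²/18 + (8−18)²/18 + (28−18)²/18 + (12−18)²/18 + (11−18)²/18
   = 9.3889 + 5.5556 + 5.5556 + 2.0000 + 2.7222
Sum = 25.222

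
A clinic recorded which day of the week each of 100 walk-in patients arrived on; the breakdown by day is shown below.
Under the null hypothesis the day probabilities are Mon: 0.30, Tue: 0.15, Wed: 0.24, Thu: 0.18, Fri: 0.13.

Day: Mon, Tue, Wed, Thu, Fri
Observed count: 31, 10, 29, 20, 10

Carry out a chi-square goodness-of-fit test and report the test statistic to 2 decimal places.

Expected counts E_i = n·p_i: 100×0.30 = 30, 100×0.15 = 15, 100×0.24 = 24, 100×0.18 = 18, 100×0.13 = 13.
Mon: (31 − 30)²/30 = 1/30 = 0.033
Tue: (10 − 15)²/15 = 25/15 = 1.667
Wed: (29 − 24)²/24 = 25/24 = 1.042
Thu: (20 − 18)²/18 = 4/18 = 0.222
Fri: (10 − 13)²/13 = 9/13 = 0.692
Sum = 3.66

3.66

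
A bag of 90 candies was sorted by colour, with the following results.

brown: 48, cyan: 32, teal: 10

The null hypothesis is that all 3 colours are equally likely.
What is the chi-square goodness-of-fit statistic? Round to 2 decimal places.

24.27

Expected count for each of the 3 categories: 90/3 = 30.
brown: (48 − 30)²/30 = 324/30 = 10.800
cyan: (32 − 30)²/30 = 4/30 = 0.133
teal: (10 − 30)²/30 = 400/30 = 13.333
Sum = 24.27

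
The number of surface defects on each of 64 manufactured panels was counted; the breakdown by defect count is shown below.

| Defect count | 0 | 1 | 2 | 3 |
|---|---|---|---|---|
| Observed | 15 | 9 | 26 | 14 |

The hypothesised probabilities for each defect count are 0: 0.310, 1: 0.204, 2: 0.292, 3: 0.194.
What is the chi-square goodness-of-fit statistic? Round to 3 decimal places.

5.504

Expected counts E_i = n·p_i: 64×0.310 = 19.84, 64×0.204 = 13.056, 64×0.292 = 18.688, 64×0.194 = 12.416.
0: (15 − 19.84)²/19.84 = 23.4256/19.84 = 1.1807
1: (9 − 13.056)²/13.056 = 16.451136/13.056 = 1.2600
2: (26 − 18.688)²/18.688 = 53.465344/18.688 = 2.8609
3: (14 − 12.416)²/12.416 = 2.509056/12.416 = 0.2021
Sum = 5.504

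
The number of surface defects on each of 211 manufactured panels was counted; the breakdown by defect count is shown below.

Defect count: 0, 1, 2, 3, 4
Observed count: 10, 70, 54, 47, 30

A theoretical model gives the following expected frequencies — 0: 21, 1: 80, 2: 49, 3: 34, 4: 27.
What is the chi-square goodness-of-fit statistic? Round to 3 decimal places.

cat         O        E   (O−E)²/E
0          10       21     5.7619
1          70       80     1.2500
2          54       49     0.5102
3          47       34     4.9706
4          30       27     0.3333
Sum = 12.826

12.826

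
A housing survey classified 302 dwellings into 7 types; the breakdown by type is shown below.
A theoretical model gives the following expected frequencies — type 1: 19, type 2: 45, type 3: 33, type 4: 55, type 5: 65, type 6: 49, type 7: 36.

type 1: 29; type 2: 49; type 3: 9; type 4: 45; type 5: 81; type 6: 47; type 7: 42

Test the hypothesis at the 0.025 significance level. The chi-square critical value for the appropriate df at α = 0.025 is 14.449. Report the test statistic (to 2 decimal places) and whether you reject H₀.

type 1: (29 − 19)²/19 = 100/19 = 5.263
type 2: (49 − 45)²/45 = 16/45 = 0.356
type 3: (9 − 33)²/33 = 576/33 = 17.455
type 4: (45 − 55)²/55 = 100/55 = 1.818
type 5: (81 − 65)²/65 = 256/65 = 3.938
type 6: (47 − 49)²/49 = 4/49 = 0.082
type 7: (42 − 36)²/36 = 36/36 = 1.000
Sum = 29.91
df = 6. Since 29.91 > 14.449, we reject H₀.

29.91; reject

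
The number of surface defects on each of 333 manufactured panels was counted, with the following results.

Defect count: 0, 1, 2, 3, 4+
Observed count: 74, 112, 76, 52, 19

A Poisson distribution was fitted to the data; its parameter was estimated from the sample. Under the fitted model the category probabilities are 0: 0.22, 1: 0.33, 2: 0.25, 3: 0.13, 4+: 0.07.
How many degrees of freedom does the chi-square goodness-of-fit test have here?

There are k = 5 categories and 1 parameter estimated from the data, so df = 5 − 1 − 1 = 3.

3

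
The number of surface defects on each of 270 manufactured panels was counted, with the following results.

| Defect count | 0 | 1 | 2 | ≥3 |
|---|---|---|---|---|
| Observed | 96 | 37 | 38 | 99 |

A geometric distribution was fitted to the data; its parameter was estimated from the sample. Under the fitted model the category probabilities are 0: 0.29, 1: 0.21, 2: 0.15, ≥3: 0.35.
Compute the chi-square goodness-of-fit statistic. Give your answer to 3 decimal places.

11.214

Expected counts E_i = n·p_i: 270×0.29 = 78.3, 270×0.21 = 56.7, 270×0.15 = 40.5, 270×0.35 = 94.5.
0: (96 − 78.3)²/78.3 = 313.29/78.3 = 4.0011
1: (37 − 56.7)²/56.7 = 388.09/56.7 = 6.8446
2: (38 − 40.5)²/40.5 = 6.25/40.5 = 0.1543
≥3: (99 − 94.5)²/94.5 = 20.25/94.5 = 0.2143
Sum = 11.214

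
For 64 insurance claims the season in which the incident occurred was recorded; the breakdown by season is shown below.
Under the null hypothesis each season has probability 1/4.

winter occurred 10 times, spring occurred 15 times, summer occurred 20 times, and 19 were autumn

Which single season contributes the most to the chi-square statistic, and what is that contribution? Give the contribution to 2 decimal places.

winter, 2.25

Under H₀ each category has probability 1/4, so each expected count is 64/4 = 16.
winter: (10 − 16)²/16 = 36/16 = 2.250
spring: (15 − 16)²/16 = 1/16 = 0.063
summer: (20 − 16)²/16 = 16/16 = 1.000
autumn: (19 − 16)²/16 = 9/16 = 0.563
The largest term is for winter: 2.25.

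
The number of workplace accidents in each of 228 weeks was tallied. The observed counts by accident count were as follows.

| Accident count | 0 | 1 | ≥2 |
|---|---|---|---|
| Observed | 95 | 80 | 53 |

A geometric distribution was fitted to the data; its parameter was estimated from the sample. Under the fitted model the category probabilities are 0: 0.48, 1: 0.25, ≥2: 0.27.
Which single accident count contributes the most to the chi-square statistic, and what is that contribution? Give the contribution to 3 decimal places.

Expected counts E_i = n·p_i: 228×0.48 = 109.44, 228×0.25 = 57, 228×0.27 = 61.56.
0: (95 − 109.44)²/109.44 = 208.5136/109.44 = 1.9053
1: (80 − 57)²/57 = 529/57 = 9.2807
≥2: (53 − 61.56)²/61.56 = 73.2736/61.56 = 1.1903
The largest term is for 1: 9.281.

1, 9.281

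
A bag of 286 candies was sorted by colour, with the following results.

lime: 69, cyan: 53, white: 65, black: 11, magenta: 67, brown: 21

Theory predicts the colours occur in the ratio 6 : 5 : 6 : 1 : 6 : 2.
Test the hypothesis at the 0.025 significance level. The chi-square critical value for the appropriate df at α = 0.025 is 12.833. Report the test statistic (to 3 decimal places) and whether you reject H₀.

0.285; do not reject

Ratio total = 26. Expected counts: 286×6/26 = 66, 286×5/26 = 55, 286×6/26 = 66, 286×1/26 = 11, 286×6/26 = 66, 286×2/26 = 22.
cat          O        E   (O−E)²/E
lime        69       66     0.1364
cyan        53       55     0.0727
white       65       66     0.0152
black       11       11     0.0000
magenta     67       66     0.0152
brown       21       22     0.0455
Sum = 0.285
df = 5. Since 0.285 < 12.833, we do not reject H₀.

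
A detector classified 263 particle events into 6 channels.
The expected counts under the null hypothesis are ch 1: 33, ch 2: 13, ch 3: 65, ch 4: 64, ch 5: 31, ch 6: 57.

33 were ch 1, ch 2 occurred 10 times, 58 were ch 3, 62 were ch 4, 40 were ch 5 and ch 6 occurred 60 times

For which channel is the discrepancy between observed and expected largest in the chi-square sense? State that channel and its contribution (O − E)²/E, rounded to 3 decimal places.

χ² = (33−33)²/33 + (10−13)²/13 + (58−65)²/65 + (62−64)²/64 + (40−31)²/31 + (60−57)²/57
   = 0.0000 + 0.6923 + 0.7538 + 0.0625 + 2.6129 + 0.1579
The largest term is for ch 5: 2.613.

ch 5, 2.613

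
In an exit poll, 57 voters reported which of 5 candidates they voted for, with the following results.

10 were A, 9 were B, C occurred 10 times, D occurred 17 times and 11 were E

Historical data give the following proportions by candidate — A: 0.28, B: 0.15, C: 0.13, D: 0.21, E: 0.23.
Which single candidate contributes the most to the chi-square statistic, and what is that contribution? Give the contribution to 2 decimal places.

Expected counts E_i = n·p_i: 57×0.28 = 15.96, 57×0.15 = 8.55, 57×0.13 = 7.41, 57×0.21 = 11.97, 57×0.23 = 13.11.
χ² = (10−15.96)²/15.96 + (9−8.55)²/8.55 + (10−7.41)²/7.41 + (17−11.97)²/11.97 + (11−13.11)²/13.11
   = 2.226 + 0.024 + 0.905 + 2.114 + 0.340
The largest term is for A: 2.23.

A, 2.23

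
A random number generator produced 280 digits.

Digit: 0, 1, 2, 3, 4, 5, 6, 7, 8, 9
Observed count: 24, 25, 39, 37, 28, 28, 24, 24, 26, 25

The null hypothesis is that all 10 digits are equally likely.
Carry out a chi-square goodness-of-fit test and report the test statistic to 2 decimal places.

Expected count for each of the 10 categories: 280/10 = 28.
cat         O        E   (O−E)²/E
0          24       28      0.571
1          25       28      0.321
2          39       28      4.321
3          37       28      2.893
4          28       28      0.000
5          28       28      0.000
6          24       28      0.571
7          24       28      0.571
8          26       28      0.143
9          25       28      0.321
Sum = 9.71

9.71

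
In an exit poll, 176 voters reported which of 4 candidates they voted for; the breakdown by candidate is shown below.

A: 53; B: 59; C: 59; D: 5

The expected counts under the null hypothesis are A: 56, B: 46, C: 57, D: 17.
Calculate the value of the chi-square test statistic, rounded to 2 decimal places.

χ² = (53−56)²/56 + (59−46)²/46 + (59−57)²/57 + (5−17)²/17
   = 0.161 + 3.674 + 0.070 + 8.471
Sum = 12.38

12.38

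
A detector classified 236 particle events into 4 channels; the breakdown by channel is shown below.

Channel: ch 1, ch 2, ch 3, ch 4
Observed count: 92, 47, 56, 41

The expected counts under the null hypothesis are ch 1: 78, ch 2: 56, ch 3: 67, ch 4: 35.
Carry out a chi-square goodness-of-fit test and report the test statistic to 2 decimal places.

6.79

χ² = (92−78)²/78 + (47−56)²/56 + (56−67)²/67 + (41−35)²/35
   = 2.513 + 1.446 + 1.806 + 1.029
Sum = 6.79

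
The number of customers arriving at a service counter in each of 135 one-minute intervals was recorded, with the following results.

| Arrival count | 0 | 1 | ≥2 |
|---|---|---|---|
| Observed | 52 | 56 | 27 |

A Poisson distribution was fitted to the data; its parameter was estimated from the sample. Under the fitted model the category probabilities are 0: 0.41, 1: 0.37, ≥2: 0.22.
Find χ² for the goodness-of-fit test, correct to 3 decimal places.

1.181

Expected counts E_i = n·p_i: 135×0.41 = 55.35, 135×0.37 = 49.95, 135×0.22 = 29.7.
cat         O        E   (O−E)²/E
0          52    55.35     0.2028
1          56    49.95     0.7328
≥2         27     29.7     0.2455
Sum = 1.181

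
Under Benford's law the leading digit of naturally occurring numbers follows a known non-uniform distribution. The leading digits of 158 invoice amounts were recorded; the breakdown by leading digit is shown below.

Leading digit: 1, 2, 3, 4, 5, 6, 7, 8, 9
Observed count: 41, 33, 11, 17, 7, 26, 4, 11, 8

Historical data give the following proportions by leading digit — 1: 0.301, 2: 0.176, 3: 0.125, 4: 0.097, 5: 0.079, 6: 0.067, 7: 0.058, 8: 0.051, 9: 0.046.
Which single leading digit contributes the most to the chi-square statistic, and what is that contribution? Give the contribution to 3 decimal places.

6, 22.444

Expected counts E_i = n·p_i: 158×0.301 = 47.558, 158×0.176 = 27.808, 158×0.125 = 19.75, 158×0.097 = 15.326, 158×0.079 = 12.482, 158×0.067 = 10.586, 158×0.058 = 9.164, 158×0.051 = 8.058, 158×0.046 = 7.268.
χ² = (41−47.558)²/47.558 + (33−27.808)²/27.808 + (11−19.75)²/19.75 + (17−15.326)²/15.326 + (7−12.482)²/12.482 + (26−10.586)²/10.586 + (4−9.164)²/9.164 + (11−8.058)²/8.058 + (8−7.268)²/7.268
   = 0.9043 + 0.9694 + 3.8766 + 0.1828 + 2.4077 + 22.4439 + 2.9100 + 1.0741 + 0.0737
The largest term is for 6: 22.444.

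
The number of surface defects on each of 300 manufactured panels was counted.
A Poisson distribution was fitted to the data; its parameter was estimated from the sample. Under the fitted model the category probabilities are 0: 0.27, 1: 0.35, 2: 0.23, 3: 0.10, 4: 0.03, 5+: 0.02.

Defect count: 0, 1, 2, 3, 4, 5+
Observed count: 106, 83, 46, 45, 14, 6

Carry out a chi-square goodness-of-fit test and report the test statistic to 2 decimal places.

30.27

Expected counts E_i = n·p_i: 300×0.27 = 81, 300×0.35 = 105, 300×0.23 = 69, 300×0.10 = 30, 300×0.03 = 9, 300×0.02 = 6.
0: (106 − 81)²/81 = 625/81 = 7.716
1: (83 − 105)²/105 = 484/105 = 4.610
2: (46 − 69)²/69 = 529/69 = 7.667
3: (45 − 30)²/30 = 225/30 = 7.500
4: (14 − 9)²/9 = 25/9 = 2.778
5+: (6 − 6)²/6 = 0/6 = 0.000
Sum = 30.27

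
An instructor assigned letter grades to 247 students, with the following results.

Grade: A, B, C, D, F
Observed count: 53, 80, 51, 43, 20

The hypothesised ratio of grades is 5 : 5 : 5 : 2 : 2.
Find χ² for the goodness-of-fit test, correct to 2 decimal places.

21.19

Ratio total = 19. Expected counts: 247×5/19 = 65, 247×5/19 = 65, 247×5/19 = 65, 247×2/19 = 26, 247×2/19 = 26.
cat         O        E   (O−E)²/E
A          53       65      2.215
B          80       65      3.462
C          51       65      3.015
D          43       26     11.115
F          20       26      1.385
Sum = 21.19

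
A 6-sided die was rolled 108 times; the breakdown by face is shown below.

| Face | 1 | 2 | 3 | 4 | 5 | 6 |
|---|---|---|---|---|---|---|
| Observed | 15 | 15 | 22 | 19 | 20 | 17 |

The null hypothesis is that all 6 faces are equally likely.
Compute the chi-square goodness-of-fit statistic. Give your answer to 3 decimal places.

Expected count for each of the 6 categories: 108/6 = 18.
1: (15 − 18)²/18 = 9/18 = 0.5000
2: (15 − 18)²/18 = 9/18 = 0.5000
3: (22 − 18)²/18 = 16/18 = 0.8889
4: (19 − 18)²/18 = 1/18 = 0.0556
5: (20 − 18)²/18 = 4/18 = 0.2222
6: (17 − 18)²/18 = 1/18 = 0.0556
Sum = 2.222

2.222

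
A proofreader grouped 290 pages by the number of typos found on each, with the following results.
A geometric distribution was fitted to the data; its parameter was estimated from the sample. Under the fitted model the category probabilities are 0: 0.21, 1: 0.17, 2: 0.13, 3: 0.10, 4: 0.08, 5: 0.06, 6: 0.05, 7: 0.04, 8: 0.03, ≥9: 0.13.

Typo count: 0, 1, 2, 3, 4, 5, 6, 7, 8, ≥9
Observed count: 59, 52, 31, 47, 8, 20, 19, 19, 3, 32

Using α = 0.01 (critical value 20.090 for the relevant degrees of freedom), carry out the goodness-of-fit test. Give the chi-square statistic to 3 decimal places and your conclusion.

Expected counts E_i = n·p_i: 290×0.21 = 60.9, 290×0.17 = 49.3, 290×0.13 = 37.7, 290×0.10 = 29, 290×0.08 = 23.2, 290×0.06 = 17.4, 290×0.05 = 14.5, 290×0.04 = 11.6, 290×0.03 = 8.7, 290×0.13 = 37.7.
χ² = (59−60.9)²/60.9 + (52−49.3)²/49.3 + (31−37.7)²/37.7 + (47−29)²/29 + (8−23.2)²/23.2 + (20−17.4)²/17.4 + (19−14.5)²/14.5 + (19−11.6)²/11.6 + (3−8.7)²/8.7 + (32−37.7)²/37.7
   = 0.0593 + 0.1479 + 1.1907 + 11.1724 + 9.9586 + 0.3885 + 1.3966 + 4.7207 + 3.7345 + 0.8618
Sum = 33.631
df = 8. Since 33.631 > 20.090, we reject H₀.

33.631; reject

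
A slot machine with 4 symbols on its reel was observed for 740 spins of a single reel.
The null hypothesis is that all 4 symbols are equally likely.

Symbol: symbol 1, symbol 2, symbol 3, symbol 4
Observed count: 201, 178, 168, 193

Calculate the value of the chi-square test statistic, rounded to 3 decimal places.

Under H₀ each category has probability 1/4, so each expected count is 740/4 = 185.
symbol 1: (201 − 185)²/185 = 256/185 = 1.3838
symbol 2: (178 − 185)²/185 = 49/185 = 0.2649
symbol 3: (168 − 185)²/185 = 289/185 = 1.5622
symbol 4: (193 − 185)²/185 = 64/185 = 0.3459
Sum = 3.557

3.557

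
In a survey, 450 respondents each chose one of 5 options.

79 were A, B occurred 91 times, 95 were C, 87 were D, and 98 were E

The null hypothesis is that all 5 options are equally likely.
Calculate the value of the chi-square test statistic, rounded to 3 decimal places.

2.444

Under H₀ each category has probability 1/5, so each expected count is 450/5 = 90.
A: (79 − 90)²/90 = 121/90 = 1.3444
B: (91 − 90)²/90 = 1/90 = 0.0111
C: (95 − 90)²/90 = 25/90 = 0.2778
D: (87 − 90)²/90 = 9/90 = 0.1000
E: (98 − 90)²/90 = 64/90 = 0.7111
Sum = 2.444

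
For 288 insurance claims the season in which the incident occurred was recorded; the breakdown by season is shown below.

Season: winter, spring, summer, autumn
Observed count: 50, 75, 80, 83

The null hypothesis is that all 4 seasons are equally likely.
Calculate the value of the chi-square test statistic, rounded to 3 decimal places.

Under H₀ each category has probability 1/4, so each expected count is 288/4 = 72.
winter: (50 − 72)²/72 = 484/72 = 6.7222
spring: (75 − 72)²/72 = 9/72 = 0.1250
summer: (80 − 72)²/72 = 64/72 = 0.8889
autumn: (83 − 72)²/72 = 121/72 = 1.6806
Sum = 9.417

9.417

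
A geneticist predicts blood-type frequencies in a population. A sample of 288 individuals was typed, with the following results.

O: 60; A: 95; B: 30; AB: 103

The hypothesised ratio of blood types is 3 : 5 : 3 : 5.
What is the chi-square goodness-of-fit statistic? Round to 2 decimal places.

13.49

Ratio total = 16. Expected counts: 288×3/16 = 54, 288×5/16 = 90, 288×3/16 = 54, 288×5/16 = 90.
O: (60 − 54)²/54 = 36/54 = 0.667
A: (95 − 90)²/90 = 25/90 = 0.278
B: (30 − 54)²/54 = 576/54 = 10.667
AB: (103 − 90)²/90 = 169/90 = 1.878
Sum = 13.49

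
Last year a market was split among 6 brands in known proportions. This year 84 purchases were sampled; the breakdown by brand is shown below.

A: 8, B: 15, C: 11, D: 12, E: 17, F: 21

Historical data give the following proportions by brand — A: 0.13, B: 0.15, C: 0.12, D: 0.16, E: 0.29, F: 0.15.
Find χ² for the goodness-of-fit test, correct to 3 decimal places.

9.300

Expected counts E_i = n·p_i: 84×0.13 = 10.92, 84×0.15 = 12.6, 84×0.12 = 10.08, 84×0.16 = 13.44, 84×0.29 = 24.36, 84×0.15 = 12.6.
cat         O        E   (O−E)²/E
A           8    10.92     0.7808
B          15     12.6     0.4571
C          11    10.08     0.0840
D          12    13.44     0.1543
E          17    24.36     2.2237
F          21     12.6     5.6000
Sum = 9.300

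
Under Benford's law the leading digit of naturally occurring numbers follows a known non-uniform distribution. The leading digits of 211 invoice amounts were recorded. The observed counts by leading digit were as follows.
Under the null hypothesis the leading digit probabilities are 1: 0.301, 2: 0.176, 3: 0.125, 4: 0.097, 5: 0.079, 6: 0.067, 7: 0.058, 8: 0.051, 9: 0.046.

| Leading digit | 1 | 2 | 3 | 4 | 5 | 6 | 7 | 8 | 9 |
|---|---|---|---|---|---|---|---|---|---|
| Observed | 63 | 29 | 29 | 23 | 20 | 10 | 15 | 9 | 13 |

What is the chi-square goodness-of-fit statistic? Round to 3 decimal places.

6.267

Expected counts E_i = n·p_i: 211×0.301 = 63.511, 211×0.176 = 37.136, 211×0.125 = 26.375, 211×0.097 = 20.467, 211×0.079 = 16.669, 211×0.067 = 14.137, 211×0.058 = 12.238, 211×0.051 = 10.761, 211×0.046 = 9.706.
cat         O        E   (O−E)²/E
1          63   63.511     0.0041
2          29   37.136     1.7825
3          29   26.375     0.2613
4          23   20.467     0.3135
5          20   16.669     0.6656
6          10   14.137     1.2106
7          15   12.238     0.6234
8           9   10.761     0.2882
9          13    9.706     1.1179
Sum = 6.267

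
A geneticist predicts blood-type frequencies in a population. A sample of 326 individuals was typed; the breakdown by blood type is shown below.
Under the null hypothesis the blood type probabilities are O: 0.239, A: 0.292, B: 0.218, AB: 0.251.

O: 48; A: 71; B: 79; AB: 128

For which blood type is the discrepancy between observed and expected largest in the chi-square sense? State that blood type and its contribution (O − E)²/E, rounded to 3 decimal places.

Expected counts E_i = n·p_i: 326×0.239 = 77.914, 326×0.292 = 95.192, 326×0.218 = 71.068, 326×0.251 = 81.826.
χ² = (48−77.914)²/77.914 + (71−95.192)²/95.192 + (79−71.068)²/71.068 + (128−81.826)²/81.826
   = 11.4851 + 6.1481 + 0.8853 + 26.0558
The largest term is for AB: 26.056.

AB, 26.056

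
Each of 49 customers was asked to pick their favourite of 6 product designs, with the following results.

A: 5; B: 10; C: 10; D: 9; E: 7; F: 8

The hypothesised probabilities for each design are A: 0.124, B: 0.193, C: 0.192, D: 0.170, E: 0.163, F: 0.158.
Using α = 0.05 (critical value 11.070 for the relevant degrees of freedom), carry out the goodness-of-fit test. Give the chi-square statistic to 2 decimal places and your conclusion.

Expected counts E_i = n·p_i: 49×0.124 = 6.076, 49×0.193 = 9.457, 49×0.192 = 9.408, 49×0.170 = 8.33, 49×0.163 = 7.987, 49×0.158 = 7.742.
χ² = (5−6.076)²/6.076 + (10−9.457)²/9.457 + (10−9.408)²/9.408 + (9−8.33)²/8.33 + (7−7.987)²/7.987 + (8−7.742)²/7.742
   = 0.191 + 0.031 + 0.037 + 0.054 + 0.122 + 0.009
Sum = 0.44
df = 5. Since 0.44 < 11.070, we do not reject H₀.

0.44; do not reject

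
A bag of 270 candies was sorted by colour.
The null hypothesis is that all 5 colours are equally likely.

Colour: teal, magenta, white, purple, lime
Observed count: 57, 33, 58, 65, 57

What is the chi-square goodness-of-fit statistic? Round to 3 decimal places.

11.037

Under H₀ each category has probability 1/5, so each expected count is 270/5 = 54.
χ² = (57−54)²/54 + (33−54)²/54 + (58−54)²/54 + (65−54)²/54 + (57−54)²/54
   = 0.1667 + 8.1667 + 0.2963 + 2.2407 + 0.1667
Sum = 11.037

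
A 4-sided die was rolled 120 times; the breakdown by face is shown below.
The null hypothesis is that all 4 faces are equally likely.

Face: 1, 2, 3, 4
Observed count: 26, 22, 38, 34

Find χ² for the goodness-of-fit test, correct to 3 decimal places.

Expected count for each of the 4 categories: 120/4 = 30.
cat         O        E   (O−E)²/E
1          26       30     0.5333
2          22       30     2.1333
3          38       30     2.1333
4          34       30     0.5333
Sum = 5.333

5.333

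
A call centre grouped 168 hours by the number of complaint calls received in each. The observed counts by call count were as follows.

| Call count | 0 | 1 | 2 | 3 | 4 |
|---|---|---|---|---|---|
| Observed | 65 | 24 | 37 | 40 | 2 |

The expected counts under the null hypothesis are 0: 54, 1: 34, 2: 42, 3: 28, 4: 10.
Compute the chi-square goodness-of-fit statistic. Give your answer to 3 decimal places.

17.320

cat         O        E   (O−E)²/E
0          65       54     2.2407
1          24       34     2.9412
2          37       42     0.5952
3          40       28     5.1429
4           2       10     6.4000
Sum = 17.320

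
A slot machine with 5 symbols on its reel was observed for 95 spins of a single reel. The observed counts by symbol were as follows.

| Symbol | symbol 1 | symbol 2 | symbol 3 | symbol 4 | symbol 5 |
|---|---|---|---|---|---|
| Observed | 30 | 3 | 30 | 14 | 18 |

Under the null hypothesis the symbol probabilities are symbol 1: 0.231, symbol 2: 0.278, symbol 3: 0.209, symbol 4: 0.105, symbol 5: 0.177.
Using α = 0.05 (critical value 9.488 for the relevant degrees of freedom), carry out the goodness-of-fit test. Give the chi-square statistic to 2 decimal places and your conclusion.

30.60; reject

Expected counts E_i = n·p_i: 95×0.231 = 21.945, 95×0.278 = 26.41, 95×0.209 = 19.855, 95×0.105 = 9.975, 95×0.177 = 16.815.
cat           O        E   (O−E)²/E
symbol 1     30   21.945      2.957
symbol 2      3    26.41     20.751
symbol 3     30   19.855      5.184
symbol 4     14    9.975      1.624
symbol 5     18   16.815      0.084
Sum = 30.60
df = 4. Since 30.60 > 9.488, we reject H₀.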